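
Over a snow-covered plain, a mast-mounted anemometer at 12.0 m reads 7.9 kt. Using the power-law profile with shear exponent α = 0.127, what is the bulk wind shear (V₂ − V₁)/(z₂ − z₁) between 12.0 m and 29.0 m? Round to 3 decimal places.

0.055 kt/m

Power law: V₂ = V₁ · (z₂/z₁)^α = 7.9 × (2.4167)^0.127 = 8.8368 kt
ΔV/Δz = (8.8368 − 7.9)/(29.0 − 12.0) = 0.9368/17.0000 = 0.05511 kt/m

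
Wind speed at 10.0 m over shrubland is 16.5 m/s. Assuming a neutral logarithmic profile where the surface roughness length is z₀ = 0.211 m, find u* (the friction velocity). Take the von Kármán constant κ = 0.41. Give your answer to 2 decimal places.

Log law: V(z) = (u*/κ) · ln(z/z₀) ⇒ u* = κ · V / ln(z/z₀)
u* = 0.41 × 16.5 / ln(10.0/0.211) = 0.41 × 16.5 / 3.8585
   = 6.7650 / 3.8585 = 1.7533 m/s

u* ≈ 1.75 m/s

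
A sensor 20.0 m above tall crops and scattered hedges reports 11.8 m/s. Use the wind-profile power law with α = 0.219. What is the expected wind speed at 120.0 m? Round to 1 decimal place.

17.5 m/s

Power-law profile: V₂ = V₁ · (z₂/z₁)^α
V₂ = 11.8 × (120.0/20.0)^0.219 = 11.8 × (6.0000)^0.219
    = 11.8 × 1.4805 = 17.4702 m/s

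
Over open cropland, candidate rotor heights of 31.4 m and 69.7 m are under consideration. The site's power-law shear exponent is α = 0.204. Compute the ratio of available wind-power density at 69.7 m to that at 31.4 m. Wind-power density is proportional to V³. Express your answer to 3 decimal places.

Speed ratio: V_B/V_A = (z_B/z_A)^α = (69.7/31.4)^0.204 = (2.2197)^0.204 = 1.17665
Power-density ratio: P_B/P_A = (V_B/V_A)³ = (1.17665)³ = 1.62906

1.629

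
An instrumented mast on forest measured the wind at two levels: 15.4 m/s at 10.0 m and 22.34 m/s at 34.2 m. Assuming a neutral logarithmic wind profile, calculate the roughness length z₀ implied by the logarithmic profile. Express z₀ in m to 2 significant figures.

z₀ ≈ 0.65 m

Log law: V(z) ∝ ln(z/z₀). With r = V₁/V₂ = 15.4/22.34 = 0.68935,
r · ln(z₂/z₀) = ln(z₁/z₀) ⇒ ln z₀ = (ln z₁ − r·ln z₂)/(1 − r)
ln z₀ = (2.30259 − 0.68935×3.53223) / 0.31065 = -0.4260
z₀ = exp(-0.4260) = 0.6531 m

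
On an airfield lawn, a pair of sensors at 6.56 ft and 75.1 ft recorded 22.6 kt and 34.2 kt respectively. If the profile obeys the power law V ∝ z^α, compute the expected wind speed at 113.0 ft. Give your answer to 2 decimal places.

First find α: α = ln(V₂/V₁)/ln(z₂/z₁) = ln(34.2/22.6)/ln(75.1/6.56) = 0.41428/2.43783 = 0.1699
Extrapolate from 75.1 ft to 113.0 ft: V₃ = 34.2 × (113.0/75.1)^0.1699 = 34.2 × 1.0719 = 36.6589 kt

36.66 kt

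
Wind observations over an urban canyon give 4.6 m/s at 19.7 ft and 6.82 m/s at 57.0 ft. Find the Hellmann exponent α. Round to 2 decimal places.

Power law: V₂/V₁ = (z₂/z₁)^α ⇒ α = ln(V₂/V₁) / ln(z₂/z₁)
α = ln(6.82/4.6) / ln(57.0/19.7) = ln(1.4826) / ln(2.8934)
  = 0.39380 / 1.06243 = 0.37066

α ≈ 0.37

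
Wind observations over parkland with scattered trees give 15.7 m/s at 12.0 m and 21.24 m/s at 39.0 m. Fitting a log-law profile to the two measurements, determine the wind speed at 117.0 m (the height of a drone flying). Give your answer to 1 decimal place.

Log law: V ∝ ln(z/z₀). From the pair, with r = V₁/V₂ = 0.73917,
ln z₀ = (ln z₁ − r·ln z₂)/(1 − r) = (2.4849 − 0.73917×3.6636)/0.26083 = -0.8553 → z₀ = 0.4251 m
V₃ = V₁ · ln(z₃/z₀)/ln(z₁/z₀) = 15.7 × 5.6175/3.3402 = 26.4038 m/s

26.4 m/s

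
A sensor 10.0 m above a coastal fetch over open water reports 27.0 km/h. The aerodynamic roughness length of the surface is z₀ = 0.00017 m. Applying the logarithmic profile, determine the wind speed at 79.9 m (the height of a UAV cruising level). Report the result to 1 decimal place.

32.1 km/h

Log law: V(z) ∝ ln(z/z₀), so V₂/V₁ = ln(z₂/z₀) / ln(z₁/z₀).
ln(79.9/0.00017) = 13.0605, ln(10.0/0.00017) = 10.9823
V₂ = 27.0 × 13.0605/10.9823 = 27.0 × 1.1892 = 32.1092 km/h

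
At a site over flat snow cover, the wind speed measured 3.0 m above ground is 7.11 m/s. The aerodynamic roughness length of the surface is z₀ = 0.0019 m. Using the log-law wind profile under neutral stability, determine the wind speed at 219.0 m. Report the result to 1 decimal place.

Log law: V(z) ∝ ln(z/z₀), so V₂/V₁ = ln(z₂/z₀) / ln(z₁/z₀).
ln(219.0/0.0019) = 11.6550, ln(3.0/0.0019) = 7.3645
V₂ = 7.11 × 11.6550/7.3645 = 7.11 × 1.5826 = 11.2522 m/s

11.3 m/s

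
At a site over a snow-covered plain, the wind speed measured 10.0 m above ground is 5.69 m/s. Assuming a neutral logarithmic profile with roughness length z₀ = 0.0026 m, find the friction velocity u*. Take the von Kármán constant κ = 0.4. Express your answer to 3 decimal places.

u* ≈ 0.276 m/s

Log law: V(z) = (u*/κ) · ln(z/z₀) ⇒ u* = κ · V / ln(z/z₀)
u* = 0.4 × 5.69 / ln(10.0/0.0026) = 0.4 × 5.69 / 8.2548
   = 2.2760 / 8.2548 = 0.2757 m/s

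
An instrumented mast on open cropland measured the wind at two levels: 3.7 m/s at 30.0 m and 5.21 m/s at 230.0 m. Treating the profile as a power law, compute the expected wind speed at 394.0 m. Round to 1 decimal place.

First find α: α = ln(V₂/V₁)/ln(z₂/z₁) = ln(5.21/3.7)/ln(230.0/30.0) = 0.34225/2.03688 = 0.1680
Extrapolate from 230.0 m to 394.0 m: V₃ = 5.21 × (394.0/230.0)^0.1680 = 5.21 × 1.0947 = 5.7032 m/s

5.7 m/s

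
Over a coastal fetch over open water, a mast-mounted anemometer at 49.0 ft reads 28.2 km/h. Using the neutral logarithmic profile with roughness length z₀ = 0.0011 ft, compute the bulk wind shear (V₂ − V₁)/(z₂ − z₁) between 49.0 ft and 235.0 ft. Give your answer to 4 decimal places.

Log law: V₂ = V₁ · ln(z₂/z₀)/ln(z₁/z₀) = 28.2 × 12.2720/10.7043 = 32.3302 km/h
ΔV/Δz = (32.3302 − 28.2)/(235.0 − 49.0) = 4.1302/186.0000 = 0.02221 km/h/ft

0.0222 km/h/ft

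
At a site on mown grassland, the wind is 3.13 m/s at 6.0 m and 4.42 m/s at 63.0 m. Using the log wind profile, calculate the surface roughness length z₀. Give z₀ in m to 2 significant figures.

Log law: V(z) ∝ ln(z/z₀). With r = V₁/V₂ = 3.13/4.42 = 0.70814,
r · ln(z₂/z₀) = ln(z₁/z₀) ⇒ ln z₀ = (ln z₁ − r·ln z₂)/(1 − r)
ln z₀ = (1.79176 − 0.70814×4.14313) / 0.29186 = -3.9135
z₀ = exp(-3.9135) = 0.01997 m

z₀ ≈ 0.020 m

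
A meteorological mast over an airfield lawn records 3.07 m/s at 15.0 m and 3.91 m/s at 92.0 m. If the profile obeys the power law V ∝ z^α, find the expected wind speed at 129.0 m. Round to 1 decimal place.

4.1 m/s

First find α: α = ln(V₂/V₁)/ln(z₂/z₁) = ln(3.91/3.07)/ln(92.0/15.0) = 0.24186/1.81374 = 0.1333
Extrapolate from 92.0 m to 129.0 m: V₃ = 3.91 × (129.0/92.0)^0.1333 = 3.91 × 1.0461 = 4.0903 m/s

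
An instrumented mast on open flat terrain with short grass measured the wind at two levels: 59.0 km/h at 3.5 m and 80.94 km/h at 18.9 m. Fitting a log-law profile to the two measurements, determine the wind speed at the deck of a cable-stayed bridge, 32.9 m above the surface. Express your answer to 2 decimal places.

88.15 km/h

Log law: V ∝ ln(z/z₀). From the pair, with r = V₁/V₂ = 0.72894,
ln z₀ = (ln z₁ − r·ln z₂)/(1 − r) = (1.2528 − 0.72894×2.9392)/0.27106 = -3.2822 → z₀ = 0.03754 m
V₃ = V₁ · ln(z₃/z₀)/ln(z₁/z₀) = 59.0 × 6.7757/4.5350 = 88.1516 km/h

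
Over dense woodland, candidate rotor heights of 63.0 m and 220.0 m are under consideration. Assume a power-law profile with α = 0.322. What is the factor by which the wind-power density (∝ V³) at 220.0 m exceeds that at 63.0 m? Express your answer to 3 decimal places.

Speed ratio: V_B/V_A = (z_B/z_A)^α = (220.0/63.0)^0.322 = (3.4921)^0.322 = 1.49580
Power-density ratio: P_B/P_A = (V_B/V_A)³ = (1.49580)³ = 3.34670

3.347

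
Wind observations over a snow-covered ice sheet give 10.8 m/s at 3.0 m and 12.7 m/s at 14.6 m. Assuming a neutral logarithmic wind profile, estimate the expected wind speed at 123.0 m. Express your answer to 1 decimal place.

15.3 m/s

Log law: V ∝ ln(z/z₀). From the pair, with r = V₁/V₂ = 0.85039,
ln z₀ = (ln z₁ − r·ln z₂)/(1 − r) = (1.0986 − 0.85039×2.6810)/0.14961 = -7.8961 → z₀ = 0.0003722 m
V₃ = V₁ · ln(z₃/z₀)/ln(z₁/z₀) = 10.8 × 12.7083/8.9947 = 15.2589 m/s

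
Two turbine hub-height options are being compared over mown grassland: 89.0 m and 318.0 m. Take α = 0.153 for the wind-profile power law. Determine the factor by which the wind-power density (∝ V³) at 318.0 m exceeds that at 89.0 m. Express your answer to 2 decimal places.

Speed ratio: V_B/V_A = (z_B/z_A)^α = (318.0/89.0)^0.153 = (3.5730)^0.153 = 1.21511
Power-density ratio: P_B/P_A = (V_B/V_A)³ = (1.21511)³ = 1.79409

1.79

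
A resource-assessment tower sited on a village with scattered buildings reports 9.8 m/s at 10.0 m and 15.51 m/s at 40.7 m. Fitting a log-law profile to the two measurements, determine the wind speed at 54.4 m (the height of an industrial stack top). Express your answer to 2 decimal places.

16.69 m/s

Log law: V ∝ ln(z/z₀). From the pair, with r = V₁/V₂ = 0.63185,
ln z₀ = (ln z₁ − r·ln z₂)/(1 − r) = (2.3026 − 0.63185×3.7062)/0.36815 = -0.1065 → z₀ = 0.8990 m
V₃ = V₁ · ln(z₃/z₀)/ln(z₁/z₀) = 9.8 × 4.1028/2.4091 = 16.6903 m/s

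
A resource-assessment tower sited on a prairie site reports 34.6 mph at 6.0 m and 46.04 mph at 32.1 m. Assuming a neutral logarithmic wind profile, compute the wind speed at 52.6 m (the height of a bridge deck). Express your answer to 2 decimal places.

49.41 mph

Log law: V ∝ ln(z/z₀). From the pair, with r = V₁/V₂ = 0.75152,
ln z₀ = (ln z₁ − r·ln z₂)/(1 − r) = (1.7918 − 0.75152×3.4689)/0.24848 = -3.2806 → z₀ = 0.03761 m
V₃ = V₁ · ln(z₃/z₀)/ln(z₁/z₀) = 34.6 × 7.2433/5.0723 = 49.4088 mph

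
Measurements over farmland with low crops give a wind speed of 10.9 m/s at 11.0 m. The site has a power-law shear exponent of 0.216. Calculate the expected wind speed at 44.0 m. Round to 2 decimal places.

14.71 m/s

Power-law profile: V₂ = V₁ · (z₂/z₁)^α
V₂ = 10.9 × (44.0/11.0)^0.216 = 10.9 × (4.0000)^0.216
    = 10.9 × 1.3491 = 14.7052 m/s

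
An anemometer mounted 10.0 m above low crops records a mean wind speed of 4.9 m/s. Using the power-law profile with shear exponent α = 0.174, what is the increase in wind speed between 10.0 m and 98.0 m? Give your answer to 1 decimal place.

Power law: V₂ = V₁ · (z₂/z₁)^α = 4.9 × (9.8000)^0.174 = 7.2890 m/s
ΔV = 7.2890 − 4.9 = 2.3890 m/s

2.4 m/s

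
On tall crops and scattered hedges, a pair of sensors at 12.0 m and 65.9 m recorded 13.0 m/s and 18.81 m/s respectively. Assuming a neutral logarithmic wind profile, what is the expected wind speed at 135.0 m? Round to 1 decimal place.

21.3 m/s

Log law: V ∝ ln(z/z₀). From the pair, with r = V₁/V₂ = 0.69112,
ln z₀ = (ln z₁ − r·ln z₂)/(1 − r) = (2.4849 − 0.69112×4.1881)/0.30888 = -1.3261 → z₀ = 0.2655 m
V₃ = V₁ · ln(z₃/z₀)/ln(z₁/z₀) = 13.0 × 6.2314/3.8110 = 21.2563 m/s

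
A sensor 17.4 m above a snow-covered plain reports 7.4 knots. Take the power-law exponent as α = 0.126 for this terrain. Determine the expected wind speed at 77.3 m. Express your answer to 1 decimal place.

8.9 knots

Power-law profile: V₂ = V₁ · (z₂/z₁)^α
V₂ = 7.4 × (77.3/17.4)^0.126 = 7.4 × (4.4425)^0.126
    = 7.4 × 1.2067 = 8.9296 knots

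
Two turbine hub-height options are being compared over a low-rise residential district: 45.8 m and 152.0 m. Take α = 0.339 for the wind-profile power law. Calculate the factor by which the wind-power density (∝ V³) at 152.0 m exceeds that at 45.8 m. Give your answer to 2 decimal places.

3.39

Speed ratio: V_B/V_A = (z_B/z_A)^α = (152.0/45.8)^0.339 = (3.3188)^0.339 = 1.50180
Power-density ratio: P_B/P_A = (V_B/V_A)³ = (1.50180)³ = 3.38715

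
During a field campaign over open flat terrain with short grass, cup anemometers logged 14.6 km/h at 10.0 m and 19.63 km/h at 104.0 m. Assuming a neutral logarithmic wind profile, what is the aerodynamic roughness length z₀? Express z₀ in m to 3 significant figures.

z₀ ≈ 0.0112 m

Log law: V(z) ∝ ln(z/z₀). With r = V₁/V₂ = 14.6/19.63 = 0.74376,
r · ln(z₂/z₀) = ln(z₁/z₀) ⇒ ln z₀ = (ln z₁ − r·ln z₂)/(1 − r)
ln z₀ = (2.30259 − 0.74376×4.64439) / 0.25624 = -4.4947
z₀ = exp(-4.4947) = 0.01117 m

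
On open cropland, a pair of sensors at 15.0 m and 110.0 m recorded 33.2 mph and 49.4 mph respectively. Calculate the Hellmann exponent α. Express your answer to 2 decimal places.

Power law: V₂/V₁ = (z₂/z₁)^α ⇒ α = ln(V₂/V₁) / ln(z₂/z₁)
α = ln(49.4/33.2) / ln(110.0/15.0) = ln(1.4880) / ln(7.3333)
  = 0.39740 / 1.99243 = 0.19946

α ≈ 0.20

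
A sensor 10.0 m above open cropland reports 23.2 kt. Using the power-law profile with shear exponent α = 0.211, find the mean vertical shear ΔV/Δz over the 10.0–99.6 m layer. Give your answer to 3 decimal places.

0.162 kt/m

Power law: V₂ = V₁ · (z₂/z₁)^α = 23.2 × (9.9600)^0.211 = 37.6809 kt
ΔV/Δz = (37.6809 − 23.2)/(99.6 − 10.0) = 14.4809/89.6000 = 0.16162 kt/m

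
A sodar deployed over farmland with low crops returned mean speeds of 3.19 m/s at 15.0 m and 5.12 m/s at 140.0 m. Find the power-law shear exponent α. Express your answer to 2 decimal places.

α ≈ 0.21

Power law: V₂/V₁ = (z₂/z₁)^α ⇒ α = ln(V₂/V₁) / ln(z₂/z₁)
α = ln(5.12/3.19) / ln(140.0/15.0) = ln(1.6050) / ln(9.3333)
  = 0.47313 / 2.23359 = 0.21183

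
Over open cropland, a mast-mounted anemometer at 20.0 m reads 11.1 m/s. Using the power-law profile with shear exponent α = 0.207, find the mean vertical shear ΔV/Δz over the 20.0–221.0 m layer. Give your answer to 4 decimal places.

Power law: V₂ = V₁ · (z₂/z₁)^α = 11.1 × (11.0500)^0.207 = 18.2515 m/s
ΔV/Δz = (18.2515 − 11.1)/(221.0 − 20.0) = 7.1515/201.0000 = 0.03558 m/s/m

0.0356 m/s/m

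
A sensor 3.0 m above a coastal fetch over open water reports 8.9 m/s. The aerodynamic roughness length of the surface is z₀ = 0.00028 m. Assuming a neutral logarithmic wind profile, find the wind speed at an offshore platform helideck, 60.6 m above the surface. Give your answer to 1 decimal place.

Log law: V(z) ∝ ln(z/z₀), so V₂/V₁ = ln(z₂/z₀) / ln(z₁/z₀).
ln(60.6/0.00028) = 12.2850, ln(3.0/0.00028) = 9.2793
V₂ = 8.9 × 12.2850/9.2793 = 8.9 × 1.3239 = 11.7828 m/s

11.8 m/s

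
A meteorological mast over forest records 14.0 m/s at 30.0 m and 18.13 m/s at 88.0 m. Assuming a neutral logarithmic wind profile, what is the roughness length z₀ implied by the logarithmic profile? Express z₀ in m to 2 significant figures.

z₀ ≈ 0.78 m

Log law: V(z) ∝ ln(z/z₀). With r = V₁/V₂ = 14.0/18.13 = 0.77220,
r · ln(z₂/z₀) = ln(z₁/z₀) ⇒ ln z₀ = (ln z₁ − r·ln z₂)/(1 − r)
ln z₀ = (3.40120 − 0.77220×4.47734) / 0.22780 = -0.2467
z₀ = exp(-0.2467) = 0.7813 m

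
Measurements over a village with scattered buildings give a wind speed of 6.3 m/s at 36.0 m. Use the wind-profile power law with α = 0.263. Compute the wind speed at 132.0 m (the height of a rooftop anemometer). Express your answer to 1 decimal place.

Power-law profile: V₂ = V₁ · (z₂/z₁)^α
V₂ = 6.3 × (132.0/36.0)^0.263 = 6.3 × (3.6667)^0.263
    = 6.3 × 1.4074 = 8.8663 m/s

8.9 m/s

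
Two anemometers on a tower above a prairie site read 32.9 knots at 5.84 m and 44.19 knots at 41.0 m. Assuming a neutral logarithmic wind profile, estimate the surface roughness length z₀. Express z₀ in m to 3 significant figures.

Log law: V(z) ∝ ln(z/z₀). With r = V₁/V₂ = 32.9/44.19 = 0.74451,
r · ln(z₂/z₀) = ln(z₁/z₀) ⇒ ln z₀ = (ln z₁ − r·ln z₂)/(1 − r)
ln z₀ = (1.76473 − 0.74451×3.71357) / 0.25549 = -3.9144
z₀ = exp(-3.9144) = 0.01995 m

z₀ ≈ 0.0200 m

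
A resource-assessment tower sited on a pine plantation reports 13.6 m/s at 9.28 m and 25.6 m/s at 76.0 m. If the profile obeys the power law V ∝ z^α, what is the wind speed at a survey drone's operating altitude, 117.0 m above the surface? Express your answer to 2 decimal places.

First find α: α = ln(V₂/V₁)/ln(z₂/z₁) = ln(25.6/13.6)/ln(76.0/9.28) = 0.63252/2.10287 = 0.3008
Extrapolate from 76.0 m to 117.0 m: V₃ = 25.6 × (117.0/76.0)^0.3008 = 25.6 × 1.1386 = 29.1474 m/s

29.15 m/s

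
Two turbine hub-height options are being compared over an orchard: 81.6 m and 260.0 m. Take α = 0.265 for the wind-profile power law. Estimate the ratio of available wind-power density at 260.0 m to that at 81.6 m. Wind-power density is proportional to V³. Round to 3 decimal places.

Speed ratio: V_B/V_A = (z_B/z_A)^α = (260.0/81.6)^0.265 = (3.1863)^0.265 = 1.35947
Power-density ratio: P_B/P_A = (V_B/V_A)³ = (1.35947)³ = 2.51252

2.513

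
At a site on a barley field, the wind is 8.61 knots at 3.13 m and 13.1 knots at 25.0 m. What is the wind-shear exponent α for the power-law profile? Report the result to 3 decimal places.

Power law: V₂/V₁ = (z₂/z₁)^α ⇒ α = ln(V₂/V₁) / ln(z₂/z₁)
α = ln(13.1/8.61) / ln(25.0/3.13) = ln(1.5215) / ln(7.9872)
  = 0.41969 / 2.07784 = 0.20198

α ≈ 0.202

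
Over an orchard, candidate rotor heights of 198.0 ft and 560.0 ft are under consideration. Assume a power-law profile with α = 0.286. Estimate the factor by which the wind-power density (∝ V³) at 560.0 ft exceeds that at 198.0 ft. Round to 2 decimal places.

Speed ratio: V_B/V_A = (z_B/z_A)^α = (560.0/198.0)^0.286 = (2.8283)^0.286 = 1.34628
Power-density ratio: P_B/P_A = (V_B/V_A)³ = (1.34628)³ = 2.44009

2.44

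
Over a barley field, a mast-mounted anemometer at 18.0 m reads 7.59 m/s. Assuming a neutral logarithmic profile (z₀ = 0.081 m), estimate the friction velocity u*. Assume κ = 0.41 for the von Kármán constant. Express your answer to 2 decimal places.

Log law: V(z) = (u*/κ) · ln(z/z₀) ⇒ u* = κ · V / ln(z/z₀)
u* = 0.41 × 7.59 / ln(18.0/0.081) = 0.41 × 7.59 / 5.4037
   = 3.1119 / 5.4037 = 0.5759 m/s

u* ≈ 0.58 m/s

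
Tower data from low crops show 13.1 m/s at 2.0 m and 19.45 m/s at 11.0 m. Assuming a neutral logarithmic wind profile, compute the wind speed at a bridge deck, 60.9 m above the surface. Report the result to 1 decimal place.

Log law: V ∝ ln(z/z₀). From the pair, with r = V₁/V₂ = 0.67352,
ln z₀ = (ln z₁ − r·ln z₂)/(1 − r) = (0.6931 − 0.67352×2.3979)/0.32648 = -2.8237 → z₀ = 0.05938 m
V₃ = V₁ · ln(z₃/z₀)/ln(z₁/z₀) = 13.1 × 6.9330/3.5169 = 25.8245 m/s

25.8 m/s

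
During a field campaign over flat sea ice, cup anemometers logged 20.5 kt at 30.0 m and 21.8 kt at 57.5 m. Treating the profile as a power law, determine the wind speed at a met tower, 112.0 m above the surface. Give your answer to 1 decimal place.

23.2 kt

First find α: α = ln(V₂/V₁)/ln(z₂/z₁) = ln(21.8/20.5)/ln(57.5/30.0) = 0.06149/0.65059 = 0.0945
Extrapolate from 57.5 m to 112.0 m: V₃ = 21.8 × (112.0/57.5)^0.0945 = 21.8 × 1.0650 = 23.2178 kt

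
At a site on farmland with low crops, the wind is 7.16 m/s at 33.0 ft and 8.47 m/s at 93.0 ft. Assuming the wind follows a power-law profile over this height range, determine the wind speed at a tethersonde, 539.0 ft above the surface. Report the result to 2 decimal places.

First find α: α = ln(V₂/V₁)/ln(z₂/z₁) = ln(8.47/7.16)/ln(93.0/33.0) = 0.16802/1.03609 = 0.1622
Extrapolate from 93.0 ft to 539.0 ft: V₃ = 8.47 × (539.0/93.0)^0.1622 = 8.47 × 1.3297 = 11.2625 m/s

11.26 m/s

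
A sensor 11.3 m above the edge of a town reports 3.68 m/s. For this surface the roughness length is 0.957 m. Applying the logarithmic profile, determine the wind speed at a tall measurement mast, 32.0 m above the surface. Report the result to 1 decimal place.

5.2 m/s

Log law: V(z) ∝ ln(z/z₀), so V₂/V₁ = ln(z₂/z₀) / ln(z₁/z₀).
ln(32.0/0.957) = 3.5097, ln(11.3/0.957) = 2.4688
V₂ = 3.68 × 3.5097/2.4688 = 3.68 × 1.4216 = 5.2316 m/s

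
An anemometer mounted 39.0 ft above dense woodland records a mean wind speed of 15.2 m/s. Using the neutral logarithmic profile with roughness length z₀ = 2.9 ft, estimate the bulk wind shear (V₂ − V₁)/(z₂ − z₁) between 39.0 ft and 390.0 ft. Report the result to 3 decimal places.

0.038 m/s/ft

Log law: V₂ = V₁ · ln(z₂/z₀)/ln(z₁/z₀) = 15.2 × 4.9014/2.5989 = 28.6672 m/s
ΔV/Δz = (28.6672 − 15.2)/(390.0 − 39.0) = 13.4672/351.0000 = 0.03837 m/s/ft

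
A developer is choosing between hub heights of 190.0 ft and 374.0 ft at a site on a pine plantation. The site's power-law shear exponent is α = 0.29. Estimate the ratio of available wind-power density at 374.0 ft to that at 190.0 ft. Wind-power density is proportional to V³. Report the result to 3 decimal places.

Speed ratio: V_B/V_A = (z_B/z_A)^α = (374.0/190.0)^0.29 = (1.9684)^0.29 = 1.21701
Power-density ratio: P_B/P_A = (V_B/V_A)³ = (1.21701)³ = 1.80253

1.803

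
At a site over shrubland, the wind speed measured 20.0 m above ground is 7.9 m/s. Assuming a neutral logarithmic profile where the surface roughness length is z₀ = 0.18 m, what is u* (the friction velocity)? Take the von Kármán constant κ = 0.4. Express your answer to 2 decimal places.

u* ≈ 0.67 m/s

Log law: V(z) = (u*/κ) · ln(z/z₀) ⇒ u* = κ · V / ln(z/z₀)
u* = 0.4 × 7.9 / ln(20.0/0.18) = 0.4 × 7.9 / 4.7105
   = 3.1600 / 4.7105 = 0.6708 m/s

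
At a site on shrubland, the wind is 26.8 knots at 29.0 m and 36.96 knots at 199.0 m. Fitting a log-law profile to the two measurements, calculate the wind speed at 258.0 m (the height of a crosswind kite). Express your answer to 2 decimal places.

38.33 knots

Log law: V ∝ ln(z/z₀). From the pair, with r = V₁/V₂ = 0.72511,
ln z₀ = (ln z₁ − r·ln z₂)/(1 − r) = (3.3673 − 0.72511×5.2933)/0.27489 = -1.7131 → z₀ = 0.1803 m
V₃ = V₁ · ln(z₃/z₀)/ln(z₁/z₀) = 26.8 × 7.2661/5.0804 = 38.3297 knots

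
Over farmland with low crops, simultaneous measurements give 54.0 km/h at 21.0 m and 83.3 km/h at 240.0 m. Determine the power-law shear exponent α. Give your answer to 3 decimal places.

α ≈ 0.178

Power law: V₂/V₁ = (z₂/z₁)^α ⇒ α = ln(V₂/V₁) / ln(z₂/z₁)
α = ln(83.3/54.0) / ln(240.0/21.0) = ln(1.5426) / ln(11.4286)
  = 0.43346 / 2.43612 = 0.17793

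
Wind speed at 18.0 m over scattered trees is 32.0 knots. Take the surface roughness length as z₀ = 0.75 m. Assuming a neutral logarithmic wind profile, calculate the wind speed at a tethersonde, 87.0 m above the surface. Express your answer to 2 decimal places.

47.86 knots

Log law: V(z) ∝ ln(z/z₀), so V₂/V₁ = ln(z₂/z₀) / ln(z₁/z₀).
ln(87.0/0.75) = 4.7536, ln(18.0/0.75) = 3.1781
V₂ = 32.0 × 4.7536/3.1781 = 32.0 × 1.4958 = 47.8642 knots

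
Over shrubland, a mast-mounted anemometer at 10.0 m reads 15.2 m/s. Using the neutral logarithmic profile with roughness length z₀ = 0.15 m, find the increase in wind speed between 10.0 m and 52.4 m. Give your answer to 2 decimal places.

5.99 m/s

Log law: V₂ = V₁ · ln(z₂/z₀)/ln(z₁/z₀) = 15.2 × 5.8560/4.1997 = 21.1947 m/s
ΔV = 21.1947 − 15.2 = 5.9947 m/s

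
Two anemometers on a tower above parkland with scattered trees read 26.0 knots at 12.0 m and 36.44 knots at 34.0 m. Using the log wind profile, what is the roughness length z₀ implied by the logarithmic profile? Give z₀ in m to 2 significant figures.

z₀ ≈ 0.90 m

Log law: V(z) ∝ ln(z/z₀). With r = V₁/V₂ = 26.0/36.44 = 0.71350,
r · ln(z₂/z₀) = ln(z₁/z₀) ⇒ ln z₀ = (ln z₁ − r·ln z₂)/(1 − r)
ln z₀ = (2.48491 − 0.71350×3.52636) / 0.28650 = -0.1088
z₀ = exp(-0.1088) = 0.8970 m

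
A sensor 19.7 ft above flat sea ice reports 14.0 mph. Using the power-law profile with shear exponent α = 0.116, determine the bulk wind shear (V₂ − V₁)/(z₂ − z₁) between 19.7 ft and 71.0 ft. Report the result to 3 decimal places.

Power law: V₂ = V₁ · (z₂/z₁)^α = 14.0 × (3.6041)^0.116 = 16.2449 mph
ΔV/Δz = (16.2449 − 14.0)/(71.0 − 19.7) = 2.2449/51.3000 = 0.04376 mph/ft

0.044 mph/ft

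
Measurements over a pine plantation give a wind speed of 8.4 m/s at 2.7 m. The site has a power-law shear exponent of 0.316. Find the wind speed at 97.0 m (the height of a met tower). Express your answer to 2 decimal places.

Power-law profile: V₂ = V₁ · (z₂/z₁)^α
V₂ = 8.4 × (97.0/2.7)^0.316 = 8.4 × (35.9259)^0.316
    = 8.4 × 3.1011 = 26.0488 m/s

26.05 m/s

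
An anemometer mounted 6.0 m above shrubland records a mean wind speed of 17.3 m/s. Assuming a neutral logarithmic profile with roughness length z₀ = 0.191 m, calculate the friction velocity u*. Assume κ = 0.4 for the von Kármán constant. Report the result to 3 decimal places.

Log law: V(z) = (u*/κ) · ln(z/z₀) ⇒ u* = κ · V / ln(z/z₀)
u* = 0.4 × 17.3 / ln(6.0/0.191) = 0.4 × 17.3 / 3.4472
   = 6.9200 / 3.4472 = 2.0074 m/s

u* ≈ 2.007 m/s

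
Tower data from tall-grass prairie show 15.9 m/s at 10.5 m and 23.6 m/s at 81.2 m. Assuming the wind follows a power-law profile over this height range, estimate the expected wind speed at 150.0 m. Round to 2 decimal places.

First find α: α = ln(V₂/V₁)/ln(z₂/z₁) = ln(23.6/15.9)/ln(81.2/10.5) = 0.39493/2.04554 = 0.1931
Extrapolate from 81.2 m to 150.0 m: V₃ = 23.6 × (150.0/81.2)^0.1931 = 23.6 × 1.1258 = 26.5688 m/s

26.57 m/s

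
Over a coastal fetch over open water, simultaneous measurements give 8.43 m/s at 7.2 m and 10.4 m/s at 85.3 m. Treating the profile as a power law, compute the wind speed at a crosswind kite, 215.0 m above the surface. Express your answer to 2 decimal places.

11.25 m/s

First find α: α = ln(V₂/V₁)/ln(z₂/z₁) = ln(10.4/8.43)/ln(85.3/7.2) = 0.21001/2.47209 = 0.0850
Extrapolate from 85.3 m to 215.0 m: V₃ = 10.4 × (215.0/85.3)^0.0850 = 10.4 × 1.0817 = 11.2497 m/s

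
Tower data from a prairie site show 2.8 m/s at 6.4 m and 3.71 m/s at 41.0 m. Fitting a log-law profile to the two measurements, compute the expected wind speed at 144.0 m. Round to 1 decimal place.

4.3 m/s

Log law: V ∝ ln(z/z₀). From the pair, with r = V₁/V₂ = 0.75472,
ln z₀ = (ln z₁ − r·ln z₂)/(1 − r) = (1.8563 − 0.75472×3.7136)/0.24528 = -3.8584 → z₀ = 0.02110 m
V₃ = V₁ · ln(z₃/z₀)/ln(z₁/z₀) = 2.8 × 8.8282/5.7147 = 4.3255 m/s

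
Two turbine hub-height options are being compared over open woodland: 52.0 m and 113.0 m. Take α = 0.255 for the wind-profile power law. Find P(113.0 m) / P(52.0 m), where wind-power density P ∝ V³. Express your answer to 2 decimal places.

Speed ratio: V_B/V_A = (z_B/z_A)^α = (113.0/52.0)^0.255 = (2.1731)^0.255 = 1.21886
Power-density ratio: P_B/P_A = (V_B/V_A)³ = (1.21886)³ = 1.81077

1.81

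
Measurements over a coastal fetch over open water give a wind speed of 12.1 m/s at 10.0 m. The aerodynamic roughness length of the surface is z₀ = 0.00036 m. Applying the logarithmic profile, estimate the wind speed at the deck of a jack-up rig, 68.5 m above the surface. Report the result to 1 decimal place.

Log law: V(z) ∝ ln(z/z₀), so V₂/V₁ = ln(z₂/z₀) / ln(z₁/z₀).
ln(68.5/0.00036) = 12.1562, ln(10.0/0.00036) = 10.2320
V₂ = 12.1 × 12.1562/10.2320 = 12.1 × 1.1881 = 14.3756 m/s

14.4 m/s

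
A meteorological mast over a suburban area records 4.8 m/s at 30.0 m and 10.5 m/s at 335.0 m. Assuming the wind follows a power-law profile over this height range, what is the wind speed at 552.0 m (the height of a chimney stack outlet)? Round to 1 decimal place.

First find α: α = ln(V₂/V₁)/ln(z₂/z₁) = ln(10.5/4.8)/ln(335.0/30.0) = 0.78276/2.41293 = 0.3244
Extrapolate from 335.0 m to 552.0 m: V₃ = 10.5 × (552.0/335.0)^0.3244 = 10.5 × 1.1759 = 12.3467 m/s

12.3 m/s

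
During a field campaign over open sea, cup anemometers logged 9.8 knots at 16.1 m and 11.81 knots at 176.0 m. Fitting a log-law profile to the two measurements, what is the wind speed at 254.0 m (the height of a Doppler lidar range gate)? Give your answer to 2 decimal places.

12.12 knots

Log law: V ∝ ln(z/z₀). From the pair, with r = V₁/V₂ = 0.82981,
ln z₀ = (ln z₁ − r·ln z₂)/(1 − r) = (2.7788 − 0.82981×5.1705)/0.17019 = -8.8820 → z₀ = 0.0001389 m
V₃ = V₁ · ln(z₃/z₀)/ln(z₁/z₀) = 9.8 × 14.4194/11.6609 = 12.1183 knots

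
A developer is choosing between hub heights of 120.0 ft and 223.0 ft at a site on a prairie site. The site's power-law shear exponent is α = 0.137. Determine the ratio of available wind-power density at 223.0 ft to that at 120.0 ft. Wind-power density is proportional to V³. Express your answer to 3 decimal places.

Speed ratio: V_B/V_A = (z_B/z_A)^α = (223.0/120.0)^0.137 = (1.8583)^0.137 = 1.08860
Power-density ratio: P_B/P_A = (V_B/V_A)³ = (1.08860)³ = 1.29006

1.290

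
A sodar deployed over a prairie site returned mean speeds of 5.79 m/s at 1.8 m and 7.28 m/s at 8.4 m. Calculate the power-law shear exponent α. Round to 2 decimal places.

α ≈ 0.15

Power law: V₂/V₁ = (z₂/z₁)^α ⇒ α = ln(V₂/V₁) / ln(z₂/z₁)
α = ln(7.28/5.79) / ln(8.4/1.8) = ln(1.2573) / ln(4.6667)
  = 0.22900 / 1.54045 = 0.14866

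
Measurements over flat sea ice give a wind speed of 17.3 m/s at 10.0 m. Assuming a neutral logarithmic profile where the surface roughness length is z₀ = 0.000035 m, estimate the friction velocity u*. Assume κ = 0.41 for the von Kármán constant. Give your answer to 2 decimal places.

Log law: V(z) = (u*/κ) · ln(z/z₀) ⇒ u* = κ · V / ln(z/z₀)
u* = 0.41 × 17.3 / ln(10.0/0.000035) = 0.41 × 17.3 / 12.5627
   = 7.0930 / 12.5627 = 0.5646 m/s

u* ≈ 0.56 m/s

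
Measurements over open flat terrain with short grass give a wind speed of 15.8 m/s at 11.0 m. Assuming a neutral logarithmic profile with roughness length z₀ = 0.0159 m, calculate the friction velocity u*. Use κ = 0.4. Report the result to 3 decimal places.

u* ≈ 0.966 m/s

Log law: V(z) = (u*/κ) · ln(z/z₀) ⇒ u* = κ · V / ln(z/z₀)
u* = 0.4 × 15.8 / ln(11.0/0.0159) = 0.4 × 15.8 / 6.5393
   = 6.3200 / 6.5393 = 0.9665 m/s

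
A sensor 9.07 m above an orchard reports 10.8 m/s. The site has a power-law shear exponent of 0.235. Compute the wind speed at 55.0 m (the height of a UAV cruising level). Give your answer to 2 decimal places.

16.50 m/s

Power-law profile: V₂ = V₁ · (z₂/z₁)^α
V₂ = 10.8 × (55.0/9.07)^0.235 = 10.8 × (6.0639)^0.235
    = 10.8 × 1.5274 = 16.4957 m/s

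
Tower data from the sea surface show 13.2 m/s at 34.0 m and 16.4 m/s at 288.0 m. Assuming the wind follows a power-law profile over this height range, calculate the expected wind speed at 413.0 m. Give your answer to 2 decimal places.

17.01 m/s

First find α: α = ln(V₂/V₁)/ln(z₂/z₁) = ln(16.4/13.2)/ln(288.0/34.0) = 0.21706/2.13660 = 0.1016
Extrapolate from 288.0 m to 413.0 m: V₃ = 16.4 × (413.0/288.0)^0.1016 = 16.4 × 1.0373 = 17.0118 m/s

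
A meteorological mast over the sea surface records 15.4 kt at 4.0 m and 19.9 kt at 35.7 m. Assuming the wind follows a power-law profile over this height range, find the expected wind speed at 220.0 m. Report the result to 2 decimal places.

24.62 kt

First find α: α = ln(V₂/V₁)/ln(z₂/z₁) = ln(19.9/15.4)/ln(35.7/4.0) = 0.25635/2.18886 = 0.1171
Extrapolate from 35.7 m to 220.0 m: V₃ = 19.9 × (220.0/35.7)^0.1171 = 19.9 × 1.2374 = 24.6233 kt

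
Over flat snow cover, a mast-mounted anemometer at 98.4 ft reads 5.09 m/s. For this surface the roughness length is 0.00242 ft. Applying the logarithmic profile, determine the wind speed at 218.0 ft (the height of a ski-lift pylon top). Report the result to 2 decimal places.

Log law: V(z) ∝ ln(z/z₀), so V₂/V₁ = ln(z₂/z₀) / ln(z₁/z₀).
ln(218.0/0.00242) = 11.4085, ln(98.4/0.00242) = 10.6130
V₂ = 5.09 × 11.4085/10.6130 = 5.09 × 1.0750 = 5.4715 m/s

5.47 m/s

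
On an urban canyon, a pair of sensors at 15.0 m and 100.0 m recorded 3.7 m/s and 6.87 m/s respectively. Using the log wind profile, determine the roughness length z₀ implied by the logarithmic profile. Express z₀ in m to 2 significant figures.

z₀ ≈ 1.6 m

Log law: V(z) ∝ ln(z/z₀). With r = V₁/V₂ = 3.7/6.87 = 0.53857,
r · ln(z₂/z₀) = ln(z₁/z₀) ⇒ ln z₀ = (ln z₁ − r·ln z₂)/(1 − r)
ln z₀ = (2.70805 − 0.53857×4.60517) / 0.46143 = 0.4937
z₀ = exp(0.4937) = 1.638 m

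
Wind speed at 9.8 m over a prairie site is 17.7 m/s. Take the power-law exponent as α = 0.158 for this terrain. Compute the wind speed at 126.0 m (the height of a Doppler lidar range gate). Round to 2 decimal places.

26.50 m/s

Power-law profile: V₂ = V₁ · (z₂/z₁)^α
V₂ = 17.7 × (126.0/9.8)^0.158 = 17.7 × (12.8571)^0.158
    = 17.7 × 1.4971 = 26.4983 m/s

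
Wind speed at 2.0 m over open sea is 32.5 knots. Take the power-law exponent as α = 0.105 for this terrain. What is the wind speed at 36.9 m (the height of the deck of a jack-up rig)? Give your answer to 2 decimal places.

Power-law profile: V₂ = V₁ · (z₂/z₁)^α
V₂ = 32.5 × (36.9/2.0)^0.105 = 32.5 × (18.4500)^0.105
    = 32.5 × 1.3581 = 44.1380 knots

44.14 knots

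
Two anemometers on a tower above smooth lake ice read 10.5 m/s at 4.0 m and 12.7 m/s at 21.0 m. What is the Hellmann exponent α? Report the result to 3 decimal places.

α ≈ 0.115

Power law: V₂/V₁ = (z₂/z₁)^α ⇒ α = ln(V₂/V₁) / ln(z₂/z₁)
α = ln(12.7/10.5) / ln(21.0/4.0) = ln(1.2095) / ln(5.2500)
  = 0.19023 / 1.65823 = 0.11472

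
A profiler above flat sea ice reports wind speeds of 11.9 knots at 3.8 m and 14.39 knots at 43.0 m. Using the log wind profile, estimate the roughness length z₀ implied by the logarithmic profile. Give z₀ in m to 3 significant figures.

Log law: V(z) ∝ ln(z/z₀). With r = V₁/V₂ = 11.9/14.39 = 0.82696,
r · ln(z₂/z₀) = ln(z₁/z₀) ⇒ ln z₀ = (ln z₁ − r·ln z₂)/(1 − r)
ln z₀ = (1.33500 − 0.82696×3.76120) / 0.17304 = -10.2601
z₀ = exp(-10.2601) = 0.00003500 m

z₀ ≈ 0.0000350 m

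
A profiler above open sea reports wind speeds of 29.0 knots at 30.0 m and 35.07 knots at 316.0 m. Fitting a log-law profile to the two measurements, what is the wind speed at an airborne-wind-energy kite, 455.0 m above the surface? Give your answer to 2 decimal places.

Log law: V ∝ ln(z/z₀). From the pair, with r = V₁/V₂ = 0.82692,
ln z₀ = (ln z₁ − r·ln z₂)/(1 − r) = (3.4012 − 0.82692×5.7557)/0.17308 = -7.8479 → z₀ = 0.0003906 m
V₃ = V₁ · ln(z₃/z₀)/ln(z₁/z₀) = 29.0 × 13.9682/11.2491 = 36.0098 knots

36.01 knots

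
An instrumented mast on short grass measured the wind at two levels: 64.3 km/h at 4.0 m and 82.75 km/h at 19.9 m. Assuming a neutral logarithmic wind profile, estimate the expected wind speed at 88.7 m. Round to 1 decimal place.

Log law: V ∝ ln(z/z₀). From the pair, with r = V₁/V₂ = 0.77704,
ln z₀ = (ln z₁ − r·ln z₂)/(1 − r) = (1.3863 − 0.77704×2.9907)/0.22296 = -4.2053 → z₀ = 0.01492 m
V₃ = V₁ · ln(z₃/z₀)/ln(z₁/z₀) = 64.3 × 8.6905/5.5916 = 99.9364 km/h

99.9 km/h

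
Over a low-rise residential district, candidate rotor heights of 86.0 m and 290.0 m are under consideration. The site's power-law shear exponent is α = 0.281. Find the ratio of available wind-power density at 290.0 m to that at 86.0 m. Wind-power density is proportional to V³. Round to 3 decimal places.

2.786

Speed ratio: V_B/V_A = (z_B/z_A)^α = (290.0/86.0)^0.281 = (3.3721)^0.281 = 1.40715
Power-density ratio: P_B/P_A = (V_B/V_A)³ = (1.40715)³ = 2.78625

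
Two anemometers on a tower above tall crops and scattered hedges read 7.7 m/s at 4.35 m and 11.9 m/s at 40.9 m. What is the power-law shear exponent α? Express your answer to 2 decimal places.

α ≈ 0.19

Power law: V₂/V₁ = (z₂/z₁)^α ⇒ α = ln(V₂/V₁) / ln(z₂/z₁)
α = ln(11.9/7.7) / ln(40.9/4.35) = ln(1.5455) / ln(9.4023)
  = 0.43532 / 2.24095 = 0.19426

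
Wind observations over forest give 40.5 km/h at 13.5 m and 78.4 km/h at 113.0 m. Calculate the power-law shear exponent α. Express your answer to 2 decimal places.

α ≈ 0.31

Power law: V₂/V₁ = (z₂/z₁)^α ⇒ α = ln(V₂/V₁) / ln(z₂/z₁)
α = ln(78.4/40.5) / ln(113.0/13.5) = ln(1.9358) / ln(8.3704)
  = 0.66052 / 2.12470 = 0.31088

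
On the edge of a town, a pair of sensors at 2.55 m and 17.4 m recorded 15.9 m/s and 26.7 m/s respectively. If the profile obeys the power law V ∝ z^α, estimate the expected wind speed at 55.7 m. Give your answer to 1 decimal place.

First find α: α = ln(V₂/V₁)/ln(z₂/z₁) = ln(26.7/15.9)/ln(17.4/2.55) = 0.51834/1.92038 = 0.2699
Extrapolate from 17.4 m to 55.7 m: V₃ = 26.7 × (55.7/17.4)^0.2699 = 26.7 × 1.3690 = 36.5513 m/s

36.6 m/s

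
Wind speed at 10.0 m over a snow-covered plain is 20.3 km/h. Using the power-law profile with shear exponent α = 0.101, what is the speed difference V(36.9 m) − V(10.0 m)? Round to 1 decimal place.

2.9 km/h

Power law: V₂ = V₁ · (z₂/z₁)^α = 20.3 × (3.6900)^0.101 = 23.1614 km/h
ΔV = 23.1614 − 20.3 = 2.8614 km/h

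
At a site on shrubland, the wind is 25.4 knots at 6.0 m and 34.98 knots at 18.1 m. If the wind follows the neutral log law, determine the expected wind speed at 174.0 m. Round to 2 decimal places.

Log law: V ∝ ln(z/z₀). From the pair, with r = V₁/V₂ = 0.72613,
ln z₀ = (ln z₁ − r·ln z₂)/(1 − r) = (1.7918 − 0.72613×2.8959)/0.27387 = -1.1357 → z₀ = 0.3212 m
V₃ = V₁ · ln(z₃/z₀)/ln(z₁/z₀) = 25.4 × 6.2948/2.9275 = 54.6158 knots

54.62 knots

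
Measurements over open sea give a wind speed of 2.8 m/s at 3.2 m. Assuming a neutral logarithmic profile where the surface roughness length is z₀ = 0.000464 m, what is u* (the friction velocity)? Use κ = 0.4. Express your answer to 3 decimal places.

u* ≈ 0.127 m/s

Log law: V(z) = (u*/κ) · ln(z/z₀) ⇒ u* = κ · V / ln(z/z₀)
u* = 0.4 × 2.8 / ln(3.2/0.000464) = 0.4 × 2.8 / 8.8388
   = 1.1200 / 8.8388 = 0.1267 m/s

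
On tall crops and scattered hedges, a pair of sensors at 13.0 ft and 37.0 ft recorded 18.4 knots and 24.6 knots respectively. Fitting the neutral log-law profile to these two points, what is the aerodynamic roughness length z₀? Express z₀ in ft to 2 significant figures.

Log law: V(z) ∝ ln(z/z₀). With r = V₁/V₂ = 18.4/24.6 = 0.74797,
r · ln(z₂/z₀) = ln(z₁/z₀) ⇒ ln z₀ = (ln z₁ − r·ln z₂)/(1 − r)
ln z₀ = (2.56495 − 0.74797×3.61092) / 0.25203 = -0.5392
z₀ = exp(-0.5392) = 0.5832 ft

z₀ ≈ 0.58 ft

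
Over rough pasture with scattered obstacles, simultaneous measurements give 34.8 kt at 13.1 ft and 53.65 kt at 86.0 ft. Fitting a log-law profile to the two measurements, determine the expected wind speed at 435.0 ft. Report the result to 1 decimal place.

Log law: V ∝ ln(z/z₀). From the pair, with r = V₁/V₂ = 0.64865,
ln z₀ = (ln z₁ − r·ln z₂)/(1 − r) = (2.5726 − 0.64865×4.4543)/0.35135 = -0.9014 → z₀ = 0.4060 ft
V₃ = V₁ · ln(z₃/z₀)/ln(z₁/z₀) = 34.8 × 6.9767/3.4740 = 69.8881 kt

69.9 kt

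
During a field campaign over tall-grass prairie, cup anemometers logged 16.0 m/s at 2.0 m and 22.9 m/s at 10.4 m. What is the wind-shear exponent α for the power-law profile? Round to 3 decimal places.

α ≈ 0.217

Power law: V₂/V₁ = (z₂/z₁)^α ⇒ α = ln(V₂/V₁) / ln(z₂/z₁)
α = ln(22.9/16.0) / ln(10.4/2.0) = ln(1.4312) / ln(5.2000)
  = 0.35855 / 1.64866 = 0.21748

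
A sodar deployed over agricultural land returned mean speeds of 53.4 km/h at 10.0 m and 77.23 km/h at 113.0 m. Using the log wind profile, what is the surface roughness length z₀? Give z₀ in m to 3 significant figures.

z₀ ≈ 0.0437 m

Log law: V(z) ∝ ln(z/z₀). With r = V₁/V₂ = 53.4/77.23 = 0.69144,
r · ln(z₂/z₀) = ln(z₁/z₀) ⇒ ln z₀ = (ln z₁ − r·ln z₂)/(1 − r)
ln z₀ = (2.30259 − 0.69144×4.72739) / 0.30856 = -3.1311
z₀ = exp(-3.1311) = 0.04367 m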